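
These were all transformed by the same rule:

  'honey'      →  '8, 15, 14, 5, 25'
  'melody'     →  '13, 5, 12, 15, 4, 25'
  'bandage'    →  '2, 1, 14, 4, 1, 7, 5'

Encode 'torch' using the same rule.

h is letter #8 and maps to 8: an offset of 0. Each letter is replaced by its alphabet position (a=1, b=2, …, z=26).
On torch: t=20→20, o=15→15, r=18→18, c=3→3, h=8→8.

20, 15, 18, 3, 8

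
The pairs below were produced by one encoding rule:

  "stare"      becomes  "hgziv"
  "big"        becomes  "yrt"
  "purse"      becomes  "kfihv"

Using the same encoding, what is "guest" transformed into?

Each pair mirrors across the alphabet (s↔h, t↔g, a↔z): positions sum to 25. Letters are reflected about the middle of the alphabet (position → 25−position): Atbash.
Applying it to guest: g↔t, u↔f, e↔v, s↔h, t↔g.

tfvhg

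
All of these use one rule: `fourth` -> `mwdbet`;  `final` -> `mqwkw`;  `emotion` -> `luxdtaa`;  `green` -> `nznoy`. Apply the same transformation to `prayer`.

wzjipd

In fourth: f→m is +7, o→w is +8, u→d is +9, r→b is +10 — the shift increases by 1 each position. Letter i (0-indexed) is shifted by i+7, so successive shifts are 7, 8, 9, ….
On prayer: p+7=w, r+8=z, a+9=j, y+10=i, e+11=p, r+12=d.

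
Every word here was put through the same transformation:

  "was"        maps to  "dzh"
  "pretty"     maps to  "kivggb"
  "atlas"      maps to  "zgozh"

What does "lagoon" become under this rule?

Each letter is replaced by its mirror in the alphabet: a↔z, b↔y, c↔x, and so on (the Atbash cipher).
On lagoon: l↔o, a↔z, g↔t, o↔l, o↔l, n↔m.

oztllm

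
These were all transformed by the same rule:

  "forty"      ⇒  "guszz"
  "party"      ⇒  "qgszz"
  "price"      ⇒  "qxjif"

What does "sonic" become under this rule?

tuood

A repeating key of period 2 is used — shifts +1, +6 over and over.
On sonic: s+1=t, o+6=u, n+1=o, i+6=o, c+1=d.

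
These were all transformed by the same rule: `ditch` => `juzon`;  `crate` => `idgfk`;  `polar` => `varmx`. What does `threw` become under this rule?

Shifts by position in ditch: pos 0: d→j (+6), pos 1: i→u (+12), pos 2: t→z (+6), pos 3: c→o (+12) — repeating every 2. It's a Vigenère-style cipher with numeric key [6,12]: position i shifts by key[i mod 2].
For threw: t+6=z, h+12=t, r+6=x, e+12=q, w+6=c.

ztxqc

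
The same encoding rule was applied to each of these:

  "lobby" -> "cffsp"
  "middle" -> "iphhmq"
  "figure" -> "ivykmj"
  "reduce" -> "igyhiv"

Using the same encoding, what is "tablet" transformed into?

The output letters match the input read backwards, each shifted +4: lobby reversed is ybbol. Two steps: reverse the string, then apply a Caesar shift of +4.
On tablet: reverse → telbat; then shift: t+4=x, e+4=i, l+4=p, b+4=f, a+4=e, t+4=x.

xipfex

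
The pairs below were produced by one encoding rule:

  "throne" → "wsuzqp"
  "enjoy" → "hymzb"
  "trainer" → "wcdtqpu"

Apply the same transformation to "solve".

Shifts by position in throne: pos 0: t→w (+3), pos 1: h→s (+11), pos 2: r→u (+3), pos 3: o→z (+11) — repeating every 2. It's a Vigenère-style cipher with numeric key [3,11]: position i shifts by key[i mod 2].
For solve: s+3=v, o+11=z, l+3=o, v+11=g, e+3=h.

vzogh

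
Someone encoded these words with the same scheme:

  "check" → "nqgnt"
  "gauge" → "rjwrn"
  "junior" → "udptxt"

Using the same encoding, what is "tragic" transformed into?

Shifts by position in check: pos 0: c→n (+11), pos 1: h→q (+9), pos 2: e→g (+2), pos 3: c→n (+11), pos 4: k→t (+9) — repeating every 3. It's a Vigenère-style cipher with numeric key [11,9,2]: position i shifts by key[i mod 3].
On tragic: t+11=e, r+9=a, a+2=c, g+11=r, i+9=r, c+2=e.

eacrre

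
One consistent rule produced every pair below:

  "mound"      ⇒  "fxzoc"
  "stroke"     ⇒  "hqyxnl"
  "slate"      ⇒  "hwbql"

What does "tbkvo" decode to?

m(12)→f(5) and o(14)→x(23) fit y≡9x+1 (mod 26); the inverse of 9 mod 26 is 3. Each letter's alphabet position (a=0..z=25) is mapped through 9·x+1 mod 26 — an affine cipher.
Undoing it on tbkvo: t(19)→3·(19−1)≡2=c; b(1)→3·(1−1)≡0=a; k(10)→3·(10−1)≡1=b; v(21)→3·(21−1)≡8=i; o(14)→3·(14−1)≡13=n (all mod 26).

cabin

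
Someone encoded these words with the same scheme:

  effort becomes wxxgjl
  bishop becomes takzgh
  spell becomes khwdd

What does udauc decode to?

click

Every letter moves 18 places later in the alphabet, wrapping around z→a.
Reversing it on udauc: u−18=c, d−18=l, a−18=i, u−18=c, c−18=k.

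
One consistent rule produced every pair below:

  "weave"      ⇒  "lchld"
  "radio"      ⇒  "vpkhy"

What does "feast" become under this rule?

azhlm

The output letters match the input read backwards, each shifted +7: weave reversed is evaew. Read the word backwards and shift each letter +7.
For feast: reverse → tsaef; then shift: t+7=a, s+7=z, a+7=h, e+7=l, f+7=m.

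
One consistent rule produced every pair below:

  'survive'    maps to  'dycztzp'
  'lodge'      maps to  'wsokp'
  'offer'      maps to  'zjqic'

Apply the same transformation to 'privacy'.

Shifts by position in survive: pos 0: s→d (+11), pos 1: u→y (+4), pos 2: r→c (+11), pos 3: v→z (+4) — repeating every 2. The shifts repeat in a cycle of length 2: positions 0,1,… shift by +11, +4, then the pattern repeats.
Applying it to privacy: p+11=a, r+4=v, i+11=t, v+4=z, a+11=l, c+4=g, y+11=j.

avtzlgj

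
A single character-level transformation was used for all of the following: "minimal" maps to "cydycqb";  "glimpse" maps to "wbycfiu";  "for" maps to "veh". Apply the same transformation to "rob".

Compare letters: m→c is +16, i→y is +16, n→d is +16 — a constant shift. Every letter moves 16 places later in the alphabet, wrapping around z→a.
On rob: r+16=h, o+16=e, b+16=r.

her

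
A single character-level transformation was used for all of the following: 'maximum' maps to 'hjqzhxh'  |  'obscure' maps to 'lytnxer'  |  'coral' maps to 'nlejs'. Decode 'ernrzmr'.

receive

This is an affine cipher: with a=0,…,z=25, each position x becomes (15x+9) mod 26.
Reversing it on ernrzmr: e(4)→7·(4−9)≡17=r; r(17)→7·(17−9)≡4=e; n(13)→7·(13−9)≡2=c; r(17)→7·(17−9)≡4=e; z(25)→7·(25−9)≡8=i; m(12)→7·(12−9)≡21=v; r(17)→7·(17−9)≡4=e (all mod 26).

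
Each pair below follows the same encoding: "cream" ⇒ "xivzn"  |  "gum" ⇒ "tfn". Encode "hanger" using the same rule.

Each pair mirrors across the alphabet (c↔x, r↔i, e↔v): positions sum to 25. Each letter is replaced by its mirror in the alphabet: a↔z, b↔y, c↔x, and so on (the Atbash cipher).
For hanger: h↔s, a↔z, n↔m, g↔t, e↔v, r↔i.

szmtvi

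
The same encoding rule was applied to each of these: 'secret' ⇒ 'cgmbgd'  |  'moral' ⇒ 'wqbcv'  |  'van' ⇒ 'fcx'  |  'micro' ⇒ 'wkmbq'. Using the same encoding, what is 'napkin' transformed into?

xczukx

Vowels shift forward by 2 and consonants shift forward by 10.
On napkin: n(cons)+10=x, a(vowel)+2=c, p(cons)+10=z, k(cons)+10=u, i(vowel)+2=k, n(cons)+10=x.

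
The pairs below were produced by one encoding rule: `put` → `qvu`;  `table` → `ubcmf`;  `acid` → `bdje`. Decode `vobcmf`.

unable

Every letter moves 1 place later in the alphabet, wrapping around z→a.
Reversing it on vobcmf: v−1=u, o−1=n, b−1=a, c−1=b, m−1=l, f−1=e.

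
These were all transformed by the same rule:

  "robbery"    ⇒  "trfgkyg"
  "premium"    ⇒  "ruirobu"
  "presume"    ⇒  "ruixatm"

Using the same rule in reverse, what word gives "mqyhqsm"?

knuckle

In robbery: r→t is +2, o→r is +3, b→f is +4, b→g is +5 — the shift increases by 1 each position. The shift increases by 1 at each position, starting from +2: 2, 3, 4, ….
Reversing it on mqyhqsm: m−2=k, q−3=n, y−4=u, h−5=c, q−6=k, s−7=l, m−8=e.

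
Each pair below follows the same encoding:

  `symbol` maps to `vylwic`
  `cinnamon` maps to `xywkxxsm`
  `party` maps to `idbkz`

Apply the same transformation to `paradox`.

The output letters match the input read backwards, each shifted +10: symbol reversed is lobmys. The word is reversed, then every letter is shifted forward by 10.
On paradox: reverse → xodarap; then shift: x+10=h, o+10=y, d+10=n, a+10=k, r+10=b, a+10=k, p+10=z.

hynkbkz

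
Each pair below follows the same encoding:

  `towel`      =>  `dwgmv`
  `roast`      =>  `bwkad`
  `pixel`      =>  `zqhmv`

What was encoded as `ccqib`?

Shifts by position in towel: pos 0: t→d (+10), pos 1: o→w (+8), pos 2: w→g (+10), pos 3: e→m (+8) — repeating every 2. The shifts repeat in a cycle of length 2: positions 0,1,… shift by +10, +8, then the pattern repeats.
Decoding ccqib: c−10=s, c−8=u, q−10=g, i−8=a, b−10=r.

sugar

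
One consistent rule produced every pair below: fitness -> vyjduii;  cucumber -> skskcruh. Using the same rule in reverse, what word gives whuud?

green

It's a constant shift of +16 (ROT16).
Reversing it on whuud: w−16=g, h−16=r, u−16=e, u−16=e, d−16=n.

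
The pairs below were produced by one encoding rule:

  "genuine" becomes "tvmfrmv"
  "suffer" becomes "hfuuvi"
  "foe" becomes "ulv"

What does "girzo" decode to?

Each pair mirrors across the alphabet (g↔t, e↔v, n↔m): positions sum to 25. Letters are reflected about the middle of the alphabet (position → 25−position): Atbash.
Undoing it on girzo: g↔t, i↔r, r↔i, z↔a, o↔l.

trial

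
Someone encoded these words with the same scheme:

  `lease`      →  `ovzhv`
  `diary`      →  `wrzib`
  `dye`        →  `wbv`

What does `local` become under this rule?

Each pair mirrors across the alphabet (l↔o, e↔v, a↔z): positions sum to 25. Each letter is replaced by its mirror in the alphabet: a↔z, b↔y, c↔x, and so on (the Atbash cipher).
On local: l↔o, o↔l, c↔x, a↔z, l↔o.

olxzo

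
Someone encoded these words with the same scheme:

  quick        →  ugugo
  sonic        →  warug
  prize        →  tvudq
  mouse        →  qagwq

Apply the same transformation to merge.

qqvkq

The shift depends on letter class: consonant q→u is +4, but vowel u→g is +12. Two shifts are in play — +12 for a/e/i/o/u, +4 for every other letter.
For merge: m(cons)+4=q, e(vowel)+12=q, r(cons)+4=v, g(cons)+4=k, e(vowel)+12=q.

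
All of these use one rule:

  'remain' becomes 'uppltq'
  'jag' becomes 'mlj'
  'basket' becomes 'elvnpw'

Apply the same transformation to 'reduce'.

Vowels shift forward by 11 and consonants shift forward by 3.
For reduce: r(cons)+3=u, e(vowel)+11=p, d(cons)+3=g, u(vowel)+11=f, c(cons)+3=f, e(vowel)+11=p.

upgffp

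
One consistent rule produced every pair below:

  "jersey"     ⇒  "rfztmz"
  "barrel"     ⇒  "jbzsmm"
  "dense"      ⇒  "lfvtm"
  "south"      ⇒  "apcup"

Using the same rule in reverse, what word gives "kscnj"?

crumb

Shifts by position in jersey: pos 0: j→r (+8), pos 1: e→f (+1), pos 2: r→z (+8), pos 3: s→t (+1) — repeating every 2. A repeating key of period 2 is used — shifts +8, +1 over and over.
Decoding kscnj: k−8=c, s−1=r, c−8=u, n−1=m, j−8=b.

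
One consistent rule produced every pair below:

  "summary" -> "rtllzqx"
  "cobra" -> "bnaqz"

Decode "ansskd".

Compare letters: s→r is +25, u→t is +25, m→l is +25 — a constant shift. Every letter moves 25 places later in the alphabet, wrapping around z→a.
Undoing it on ansskd: a−25=b, n−25=o, s−25=t, s−25=t, k−25=l, d−25=e.

bottle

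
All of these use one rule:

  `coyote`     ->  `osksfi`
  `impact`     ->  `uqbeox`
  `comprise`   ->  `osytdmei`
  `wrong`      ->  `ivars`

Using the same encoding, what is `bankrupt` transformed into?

Shifts by position in coyote: pos 0: c→o (+12), pos 1: o→s (+4), pos 2: y→k (+12), pos 3: o→s (+4) — repeating every 2. A repeating key of period 2 is used — shifts +12, +4 over and over.
On bankrupt: b+12=n, a+4=e, n+12=z, k+4=o, r+12=d, u+4=y, p+12=b, t+4=x.

nezodybx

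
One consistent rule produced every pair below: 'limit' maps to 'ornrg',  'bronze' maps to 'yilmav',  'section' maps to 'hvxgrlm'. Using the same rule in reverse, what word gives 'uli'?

Each pair mirrors across the alphabet (l↔o, i↔r, m↔n): positions sum to 25. This is the alphabet-reversal cipher (Atbash): a becomes z, b becomes y, etc.
Reversing it on uli: u↔f, l↔o, i↔r.

for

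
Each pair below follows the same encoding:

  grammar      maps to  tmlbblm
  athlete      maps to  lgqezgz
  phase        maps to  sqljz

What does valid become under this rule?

g(6)→t(19) and r(17)→m(12) fit y≡23x+11 (mod 26); the inverse of 23 mod 26 is 17. Each letter's alphabet position (a=0..z=25) is mapped through 23·x+11 mod 26 — an affine cipher.
On valid: v(21)→23·21+11≡0=a; a(0)→23·0+11≡11=l; l(11)→23·11+11≡4=e; i(8)→23·8+11≡13=n; d(3)→23·3+11≡2=c (all mod 26).

alenc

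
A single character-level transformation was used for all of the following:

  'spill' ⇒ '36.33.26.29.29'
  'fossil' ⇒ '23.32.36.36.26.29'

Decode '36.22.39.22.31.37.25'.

seventh

s is letter #19 and maps to 36: an offset of 17. Letters become their 1-based position plus 17 (so a→18, b→19, …).
Reversing it on 36.22.39.22.31.37.25: 36→(36−17)÷1=19=s, 22→(22−17)÷1=5=e, 39→(39−17)÷1=22=v, 22→(22−17)÷1=5=e, 31→(31−17)÷1=14=n, 37→(37−17)÷1=20=t, 25→(25−17)÷1=8=h.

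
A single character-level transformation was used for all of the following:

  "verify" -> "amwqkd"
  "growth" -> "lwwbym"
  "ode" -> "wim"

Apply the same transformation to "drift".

iwqky

The shift depends on letter class: consonant v→a is +5, but vowel e→m is +8. Vowels shift forward by 8 and consonants shift forward by 5.
Applying it to drift: d(cons)+5=i, r(cons)+5=w, i(vowel)+8=q, f(cons)+5=k, t(cons)+5=y.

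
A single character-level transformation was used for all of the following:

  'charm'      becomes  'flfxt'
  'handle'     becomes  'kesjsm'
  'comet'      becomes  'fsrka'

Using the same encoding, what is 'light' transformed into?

omlna

In charm: c→f is +3, h→l is +4, a→f is +5, r→x is +6 — the shift increases by 1 each position. Each letter shifts forward by (position + 3), i.e. 3, 4, 5, … — the shift grows by one for each successive letter.
For light: l+3=o, i+4=m, g+5=l, h+6=n, t+7=a.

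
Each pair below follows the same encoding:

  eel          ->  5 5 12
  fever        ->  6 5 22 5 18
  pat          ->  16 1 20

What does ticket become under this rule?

20 9 3 11 5 20

e is letter #5 and maps to 5: an offset of 0. Letters become their 1-indexed alphabet positions: a=1 … z=26.
For ticket: t=20→20, i=9→9, c=3→3, k=11→11, e=5→5, t=20→20.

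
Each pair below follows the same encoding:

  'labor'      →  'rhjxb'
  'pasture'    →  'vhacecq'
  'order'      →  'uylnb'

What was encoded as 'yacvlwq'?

In labor: l→r is +6, a→h is +7, b→j is +8, o→x is +9 — the shift increases by 1 each position. Letter i (0-indexed) is shifted by i+6, so successive shifts are 6, 7, 8, ….
Decoding yacvlwq: y−6=s, a−7=t, c−8=u, v−9=m, l−10=b, w−11=l, q−12=e.

stumble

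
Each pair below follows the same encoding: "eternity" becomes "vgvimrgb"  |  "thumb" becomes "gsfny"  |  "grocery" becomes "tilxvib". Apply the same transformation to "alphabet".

zokszyvg

Each pair mirrors across the alphabet (e↔v, t↔g, e↔v): positions sum to 25. Each letter is replaced by its mirror in the alphabet: a↔z, b↔y, c↔x, and so on (the Atbash cipher).
On alphabet: a↔z, l↔o, p↔k, h↔s, a↔z, b↔y, e↔v, t↔g.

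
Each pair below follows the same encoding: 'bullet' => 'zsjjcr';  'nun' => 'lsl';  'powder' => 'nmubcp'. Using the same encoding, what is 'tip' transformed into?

rgn

Compare letters: b→z is +24, u→s is +24, l→j is +24 — a constant shift. This is a Caesar cipher with shift 24.
On tip: t+24=r, i+24=g, p+24=n.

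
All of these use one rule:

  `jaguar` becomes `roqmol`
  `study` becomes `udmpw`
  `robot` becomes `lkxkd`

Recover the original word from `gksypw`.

j(9)→r(17) and a(0)→o(14) fit y≡9x+14 (mod 26); the inverse of 9 mod 26 is 3. This is an affine cipher: with a=0,…,z=25, each position x becomes (9x+14) mod 26.
Decoding gksypw: g(6)→3·(6−14)≡2=c; k(10)→3·(10−14)≡14=o; s(18)→3·(18−14)≡12=m; y(24)→3·(24−14)≡4=e; p(15)→3·(15−14)≡3=d; w(22)→3·(22−14)≡24=y (all mod 26).

comedy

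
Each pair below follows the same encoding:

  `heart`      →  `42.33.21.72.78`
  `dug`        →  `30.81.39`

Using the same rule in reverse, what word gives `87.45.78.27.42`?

witch

h(#8)→42 and e(#5)→33: differences scale by 3, so n = 3·pos + 18. Each letter becomes 3×(its alphabet position, a=1..z=26) + 18.
Undoing it on 87.45.78.27.42: 87→(87−18)÷3=23=w, 45→(45−18)÷3=9=i, 78→(78−18)÷3=20=t, 27→(27−18)÷3=3=c, 42→(42−18)÷3=8=h.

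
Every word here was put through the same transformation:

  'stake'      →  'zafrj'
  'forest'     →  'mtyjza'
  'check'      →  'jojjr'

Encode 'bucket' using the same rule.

The shift depends on letter class: consonant s→z is +7, but vowel a→f is +5. The rule splits by letter class: vowels +5, consonants +7.
On bucket: b(cons)+7=i, u(vowel)+5=z, c(cons)+7=j, k(cons)+7=r, e(vowel)+5=j, t(cons)+7=a.

izjrja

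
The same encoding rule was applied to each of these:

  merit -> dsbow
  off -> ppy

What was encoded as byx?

nor

The output letters match the input read backwards, each shifted +10: merit reversed is tirem. Two steps: reverse the string, then apply a Caesar shift of +10.
Reversing it on byx: shift back: b−10=r, y−10=o, x−10=n → ron; then reverse → nor.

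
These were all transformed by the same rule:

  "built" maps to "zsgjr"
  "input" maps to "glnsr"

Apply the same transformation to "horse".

Every letter moves 24 places later in the alphabet, wrapping around z→a.
On horse: h+24=f, o+24=m, r+24=p, s+24=q, e+24=c.

fmpqc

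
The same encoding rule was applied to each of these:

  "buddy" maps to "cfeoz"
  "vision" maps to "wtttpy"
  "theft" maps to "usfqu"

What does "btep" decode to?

aide

Shifts by position in buddy: pos 0: b→c (+1), pos 1: u→f (+11), pos 2: d→e (+1), pos 3: d→o (+11) — repeating every 2. It's a Vigenère-style cipher with numeric key [1,11]: position i shifts by key[i mod 2].
Reversing it on btep: b−1=a, t−11=i, e−1=d, p−11=e.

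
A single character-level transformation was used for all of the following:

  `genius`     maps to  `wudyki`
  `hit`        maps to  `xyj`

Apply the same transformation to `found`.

Compare letters: g→w is +16, e→u is +16, n→d is +16 — a constant shift. It's a constant shift of +16 (ROT16).
On found: f+16=v, o+16=e, u+16=k, n+16=d, d+16=t.

vekdt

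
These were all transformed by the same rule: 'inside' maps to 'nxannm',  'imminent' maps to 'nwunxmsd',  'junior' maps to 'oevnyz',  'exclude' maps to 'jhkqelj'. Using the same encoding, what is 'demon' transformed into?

ioutx

Shifts by position in inside: pos 0: i→n (+5), pos 1: n→x (+10), pos 2: s→a (+8), pos 3: i→n (+5), pos 4: d→n (+10), pos 5: e→m (+8) — repeating every 3. The shifts repeat in a cycle of length 3: positions 0,1,… shift by +5, +10, +8, then the pattern repeats.
For demon: d+5=i, e+10=o, m+8=u, o+5=t, n+10=x.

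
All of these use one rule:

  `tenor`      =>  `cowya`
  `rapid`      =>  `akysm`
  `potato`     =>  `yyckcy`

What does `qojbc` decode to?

heart

Shifts by position in tenor: pos 0: t→c (+9), pos 1: e→o (+10), pos 2: n→w (+9), pos 3: o→y (+10) — repeating every 2. A repeating key of period 2 is used — shifts +9, +10 over and over.
Undoing it on qojbc: q−9=h, o−10=e, j−9=a, b−10=r, c−9=t.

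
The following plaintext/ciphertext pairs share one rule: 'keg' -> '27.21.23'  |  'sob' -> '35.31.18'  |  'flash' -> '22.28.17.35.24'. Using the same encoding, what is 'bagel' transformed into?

k is letter #11 and maps to 27: an offset of 16. Letters become their 1-based position plus 16 (so a→17, b→18, …).
Applying it to bagel: b=2→18, a=1→17, g=7→23, e=5→21, l=12→28.

18.17.23.21.28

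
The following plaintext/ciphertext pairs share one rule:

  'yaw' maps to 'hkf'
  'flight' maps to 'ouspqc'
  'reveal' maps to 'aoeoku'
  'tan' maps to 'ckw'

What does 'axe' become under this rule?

kgo

The shift depends on letter class: consonant y→h is +9, but vowel a→k is +10. Vowels shift forward by 10 and consonants shift forward by 9.
Applying it to axe: a(vowel)+10=k, x(cons)+9=g, e(vowel)+10=o.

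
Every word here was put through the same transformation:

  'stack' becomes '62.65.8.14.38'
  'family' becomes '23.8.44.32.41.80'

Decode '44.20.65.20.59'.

meter

s(#19)→62 and t(#20)→65: differences scale by 3, so n = 3·pos + 5. With a=1..z=26, the number is 3·pos + 5.
Decoding 44.20.65.20.59: 44→(44−5)÷3=13=m, 20→(20−5)÷3=5=e, 65→(65−5)÷3=20=t, 20→(20−5)÷3=5=e, 59→(59−5)÷3=18=r.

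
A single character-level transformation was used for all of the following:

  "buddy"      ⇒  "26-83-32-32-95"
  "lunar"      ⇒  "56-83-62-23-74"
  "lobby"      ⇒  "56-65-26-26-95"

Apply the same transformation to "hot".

44-65-80

b(#2)→26 and u(#21)→83: differences scale by 3, so n = 3·pos + 20. With a=1..z=26, the number is 3·pos + 20.
On hot: h=8→44, o=15→65, t=20→80.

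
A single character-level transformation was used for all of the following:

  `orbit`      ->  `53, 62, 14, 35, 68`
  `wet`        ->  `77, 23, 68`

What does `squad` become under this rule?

o(#15)→53 and r(#18)→62: differences scale by 3, so n = 3·pos + 8. Each letter becomes 3×(its alphabet position, a=1..z=26) + 8.
Applying it to squad: s=19→65, q=17→59, u=21→71, a=1→11, d=4→20.

65, 59, 71, 11, 20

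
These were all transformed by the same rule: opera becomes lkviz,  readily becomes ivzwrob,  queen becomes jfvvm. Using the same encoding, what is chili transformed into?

Letters are reflected about the middle of the alphabet (position → 25−position): Atbash.
For chili: c↔x, h↔s, i↔r, l↔o, i↔r.

xsror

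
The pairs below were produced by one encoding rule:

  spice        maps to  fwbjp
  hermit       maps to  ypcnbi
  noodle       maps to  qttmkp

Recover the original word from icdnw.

tramp

s(18)→f(5) and p(15)→w(22) fit y≡3x+3 (mod 26); the inverse of 3 mod 26 is 9. This is an affine cipher: with a=0,…,z=25, each position x becomes (3x+3) mod 26.
Reversing it on icdnw: i(8)→9·(8−3)≡19=t; c(2)→9·(2−3)≡17=r; d(3)→9·(3−3)≡0=a; n(13)→9·(13−3)≡12=m; w(22)→9·(22−3)≡15=p (all mod 26).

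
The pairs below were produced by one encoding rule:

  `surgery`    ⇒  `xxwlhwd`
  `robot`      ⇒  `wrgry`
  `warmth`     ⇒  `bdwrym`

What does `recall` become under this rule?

whhdqq

The shift depends on letter class: consonant s→x is +5, but vowel u→x is +3. Two shifts are in play — +3 for a/e/i/o/u, +5 for every other letter.
For recall: r(cons)+5=w, e(vowel)+3=h, c(cons)+5=h, a(vowel)+3=d, l(cons)+5=q, l(cons)+5=q.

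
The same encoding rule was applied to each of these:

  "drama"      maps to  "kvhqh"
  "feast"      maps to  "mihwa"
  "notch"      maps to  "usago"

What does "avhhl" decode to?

trade

Shifts by position in drama: pos 0: d→k (+7), pos 1: r→v (+4), pos 2: a→h (+7), pos 3: m→q (+4) — repeating every 2. It's a Vigenère-style cipher with numeric key [7,4]: position i shifts by key[i mod 2].
Undoing it on avhhl: a−7=t, v−4=r, h−7=a, h−4=d, l−7=e.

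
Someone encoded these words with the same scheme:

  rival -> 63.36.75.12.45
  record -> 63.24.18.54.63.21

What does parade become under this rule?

57.12.63.12.21.24

r(#18)→63 and i(#9)→36: differences scale by 3, so n = 3·pos + 9. The formula is n = 3×(alphabet index, a=1) + 9.
For parade: p=16→57, a=1→12, r=18→63, a=1→12, d=4→21, e=5→24.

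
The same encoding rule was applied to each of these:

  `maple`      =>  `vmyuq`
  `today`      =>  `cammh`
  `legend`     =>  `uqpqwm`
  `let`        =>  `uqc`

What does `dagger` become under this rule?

mmppqa

The shift depends on letter class: consonant m→v is +9, but vowel a→m is +12. Two shifts are in play — +12 for a/e/i/o/u, +9 for every other letter.
On dagger: d(cons)+9=m, a(vowel)+12=m, g(cons)+9=p, g(cons)+9=p, e(vowel)+12=q, r(cons)+9=a.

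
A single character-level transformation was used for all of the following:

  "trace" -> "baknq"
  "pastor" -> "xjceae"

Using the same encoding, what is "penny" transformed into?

xnxyk

In trace: t→b is +8, r→a is +9, a→k is +10, c→n is +11 — the shift increases by 1 each position. Each letter shifts forward by (position + 8), i.e. 8, 9, 10, … — the shift grows by one for each successive letter.
On penny: p+8=x, e+9=n, n+10=x, n+11=y, y+12=k.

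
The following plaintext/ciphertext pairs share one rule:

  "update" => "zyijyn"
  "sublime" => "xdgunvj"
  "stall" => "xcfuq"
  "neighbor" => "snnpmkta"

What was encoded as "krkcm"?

fifth

Shifts by position in update: pos 0: u→z (+5), pos 1: p→y (+9), pos 2: d→i (+5), pos 3: a→j (+9) — repeating every 2. It's a Vigenère-style cipher with numeric key [5,9]: position i shifts by key[i mod 2].
Reversing it on krkcm: k−5=f, r−9=i, k−5=f, c−9=t, m−5=h.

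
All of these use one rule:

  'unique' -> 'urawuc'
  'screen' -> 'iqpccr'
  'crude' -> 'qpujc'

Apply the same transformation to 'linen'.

Treating letters as 0–25, the rule is x ↦ 19x + 4 (mod 26).
For linen: l(11)→19·11+4≡5=f; i(8)→19·8+4≡0=a; n(13)→19·13+4≡17=r; e(4)→19·4+4≡2=c; n(13)→19·13+4≡17=r (all mod 26).

farcr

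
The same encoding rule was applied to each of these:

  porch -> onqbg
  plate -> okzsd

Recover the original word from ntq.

Every letter moves 25 places later in the alphabet, wrapping around z→a.
Undoing it on ntq: n−25=o, t−25=u, q−25=r.

our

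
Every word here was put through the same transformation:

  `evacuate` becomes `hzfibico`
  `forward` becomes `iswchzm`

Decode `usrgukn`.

romance

In evacuate: e→h is +3, v→z is +4, a→f is +5, c→i is +6 — the shift increases by 1 each position. Letter i (0-indexed) is shifted by i+3, so successive shifts are 3, 4, 5, ….
Decoding usrgukn: u−3=r, s−4=o, r−5=m, g−6=a, u−7=n, k−8=c, n−9=e.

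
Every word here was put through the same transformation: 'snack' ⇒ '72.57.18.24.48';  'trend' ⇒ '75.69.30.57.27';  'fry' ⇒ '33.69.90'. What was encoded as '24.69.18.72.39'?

crash

The formula is n = 3×(alphabet index, a=1) + 15.
Reversing it on 24.69.18.72.39: 24→(24−15)÷3=3=c, 69→(69−15)÷3=18=r, 18→(18−15)÷3=1=a, 72→(72−15)÷3=19=s, 39→(39−15)÷3=8=h.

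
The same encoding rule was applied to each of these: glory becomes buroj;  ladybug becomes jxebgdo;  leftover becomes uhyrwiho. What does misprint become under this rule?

wqlusvlp

The output letters match the input read backwards, each shifted +3: glory reversed is yrolg. Read the word backwards and shift each letter +3.
On misprint: reverse → tnirpsim; then shift: t+3=w, n+3=q, i+3=l, r+3=u, p+3=s, s+3=v, i+3=l, m+3=p.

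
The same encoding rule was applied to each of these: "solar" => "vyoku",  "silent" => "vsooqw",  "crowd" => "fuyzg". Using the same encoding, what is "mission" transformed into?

psvvsyq

The shift depends on letter class: consonant s→v is +3, but vowel o→y is +10. Vowels shift forward by 10 and consonants shift forward by 3.
Applying it to mission: m(cons)+3=p, i(vowel)+10=s, s(cons)+3=v, s(cons)+3=v, i(vowel)+10=s, o(vowel)+10=y, n(cons)+3=q.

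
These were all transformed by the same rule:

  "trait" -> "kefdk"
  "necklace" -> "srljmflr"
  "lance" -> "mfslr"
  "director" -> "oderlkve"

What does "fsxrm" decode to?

angel

t(19)→k(10) and r(17)→e(4) fit y≡3x+5 (mod 26); the inverse of 3 mod 26 is 9. Each letter's alphabet position (a=0..z=25) is mapped through 3·x+5 mod 26 — an affine cipher.
Decoding fsxrm: f(5)→9·(5−5)≡0=a; s(18)→9·(18−5)≡13=n; x(23)→9·(23−5)≡6=g; r(17)→9·(17−5)≡4=e; m(12)→9·(12−5)≡11=l (all mod 26).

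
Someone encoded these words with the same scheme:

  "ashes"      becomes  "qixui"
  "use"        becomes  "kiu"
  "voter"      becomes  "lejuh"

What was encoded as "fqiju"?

paste

Compare letters: a→q is +16, s→i is +16, h→x is +16 — a constant shift. It's a constant shift of +16 (ROT16).
Undoing it on fqiju: f−16=p, q−16=a, i−16=s, j−16=t, u−16=e.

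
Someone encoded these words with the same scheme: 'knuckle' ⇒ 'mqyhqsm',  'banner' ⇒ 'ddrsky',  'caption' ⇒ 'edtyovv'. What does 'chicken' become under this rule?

ekmhqlv

Each letter shifts forward by (position + 2), i.e. 2, 3, 4, … — the shift grows by one for each successive letter.
Applying it to chicken: c+2=e, h+3=k, i+4=m, c+5=h, k+6=q, e+7=l, n+8=v.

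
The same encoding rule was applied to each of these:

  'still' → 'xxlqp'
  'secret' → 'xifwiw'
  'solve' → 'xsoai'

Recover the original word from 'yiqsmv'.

Shifts by position in still: pos 0: s→x (+5), pos 1: t→x (+4), pos 2: i→l (+3), pos 3: l→q (+5), pos 4: l→p (+4) — repeating every 3. The shifts repeat in a cycle of length 3: positions 0,1,… shift by +5, +4, +3, then the pattern repeats.
Decoding yiqsmv: y−5=t, i−4=e, q−3=n, s−5=n, m−4=i, v−3=s.

tennis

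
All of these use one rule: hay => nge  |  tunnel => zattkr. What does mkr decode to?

Compare letters: h→n is +6, a→g is +6, y→e is +6 — a constant shift. This is a Caesar cipher with shift 6.
Undoing it on mkr: m−6=g, k−6=e, r−6=l.

gel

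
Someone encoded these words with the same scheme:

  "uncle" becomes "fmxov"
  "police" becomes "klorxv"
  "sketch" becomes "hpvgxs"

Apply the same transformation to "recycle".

ivxbxov

Each pair mirrors across the alphabet (u↔f, n↔m, c↔x): positions sum to 25. Each letter is replaced by its mirror in the alphabet: a↔z, b↔y, c↔x, and so on (the Atbash cipher).
For recycle: r↔i, e↔v, c↔x, y↔b, c↔x, l↔o, e↔v.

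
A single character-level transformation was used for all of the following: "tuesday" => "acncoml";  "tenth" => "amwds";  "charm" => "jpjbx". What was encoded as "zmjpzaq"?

In tuesday: t→a is +7, u→c is +8, e→n is +9, s→c is +10 — the shift increases by 1 each position. Letter i (0-indexed) is shifted by i+7, so successive shifts are 7, 8, 9, ….
Reversing it on zmjpzaq: z−7=s, m−8=e, j−9=a, p−10=f, z−11=o, a−12=o, q−13=d.

seafood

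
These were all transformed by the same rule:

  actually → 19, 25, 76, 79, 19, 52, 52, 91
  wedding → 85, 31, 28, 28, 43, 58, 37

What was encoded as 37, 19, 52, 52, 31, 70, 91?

gallery

With a=1..z=26, the number is 3·pos + 16.
Reversing it on 37, 19, 52, 52, 31, 70, 91: 37→(37−16)÷3=7=g, 19→(19−16)÷3=1=a, 52→(52−16)÷3=12=l, 52→(52−16)÷3=12=l, 31→(31−16)÷3=5=e, 70→(70−16)÷3=18=r, 91→(91−16)÷3=25=y.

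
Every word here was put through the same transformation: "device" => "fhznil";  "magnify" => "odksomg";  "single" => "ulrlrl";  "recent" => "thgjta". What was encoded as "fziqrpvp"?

dwelling

In device: d→f is +2, e→h is +3, v→z is +4, i→n is +5 — the shift increases by 1 each position. The shift increases by 1 at each position, starting from +2: 2, 3, 4, ….
Undoing it on fziqrpvp: f−2=d, z−3=w, i−4=e, q−5=l, r−6=l, p−7=i, v−8=n, p−9=g.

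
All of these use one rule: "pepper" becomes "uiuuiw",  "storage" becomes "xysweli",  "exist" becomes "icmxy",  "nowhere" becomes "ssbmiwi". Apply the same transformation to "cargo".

The rule splits by letter class: vowels +4, consonants +5.
Applying it to cargo: c(cons)+5=h, a(vowel)+4=e, r(cons)+5=w, g(cons)+5=l, o(vowel)+4=s.

hewls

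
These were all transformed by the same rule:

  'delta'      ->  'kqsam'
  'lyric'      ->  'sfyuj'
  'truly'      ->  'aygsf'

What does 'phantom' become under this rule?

womuaat

The shift depends on letter class: consonant d→k is +7, but vowel e→q is +12. Two shifts are in play — +12 for a/e/i/o/u, +7 for every other letter.
Applying it to phantom: p(cons)+7=w, h(cons)+7=o, a(vowel)+12=m, n(cons)+7=u, t(cons)+7=a, o(vowel)+12=a, m(cons)+7=t.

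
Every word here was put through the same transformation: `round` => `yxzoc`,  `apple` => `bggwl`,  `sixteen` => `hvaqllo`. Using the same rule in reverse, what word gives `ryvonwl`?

wrinkle

r(17)→y(24) and o(14)→x(23) fit y≡9x+1 (mod 26); the inverse of 9 mod 26 is 3. Treating letters as 0–25, the rule is x ↦ 9x + 1 (mod 26).
Decoding ryvonwl: r(17)→3·(17−1)≡22=w; y(24)→3·(24−1)≡17=r; v(21)→3·(21−1)≡8=i; o(14)→3·(14−1)≡13=n; n(13)→3·(13−1)≡10=k; w(22)→3·(22−1)≡11=l; l(11)→3·(11−1)≡4=e (all mod 26).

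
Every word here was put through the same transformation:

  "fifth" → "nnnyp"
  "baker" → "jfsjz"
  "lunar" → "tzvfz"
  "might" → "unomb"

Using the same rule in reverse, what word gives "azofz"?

The shifts repeat in a cycle of length 2: positions 0,1,… shift by +8, +5, then the pattern repeats.
Undoing it on azofz: a−8=s, z−5=u, o−8=g, f−5=a, z−8=r.

sugar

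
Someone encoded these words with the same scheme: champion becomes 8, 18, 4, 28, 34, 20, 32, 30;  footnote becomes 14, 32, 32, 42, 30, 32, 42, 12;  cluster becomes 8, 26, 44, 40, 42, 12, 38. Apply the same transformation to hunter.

18, 44, 30, 42, 12, 38

c(#3)→8 and h(#8)→18: differences scale by 2, so n = 2·pos + 2. Each letter becomes 2×(its alphabet position, a=1..z=26) + 2.
Applying it to hunter: h=8→18, u=21→44, n=14→30, t=20→42, e=5→12, r=18→38.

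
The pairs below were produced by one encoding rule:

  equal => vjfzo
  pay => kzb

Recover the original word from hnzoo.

Each pair mirrors across the alphabet (e↔v, q↔j, u↔f): positions sum to 25. This is the alphabet-reversal cipher (Atbash): a becomes z, b becomes y, etc.
Decoding hnzoo: h↔s, n↔m, z↔a, o↔l, o↔l.

small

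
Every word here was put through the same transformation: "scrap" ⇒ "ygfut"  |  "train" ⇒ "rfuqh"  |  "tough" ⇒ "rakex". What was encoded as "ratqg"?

s(18)→y(24) and c(2)→g(6) fit y≡19x+20 (mod 26); the inverse of 19 mod 26 is 11. This is an affine cipher: with a=0,…,z=25, each position x becomes (19x+20) mod 26.
Reversing it on ratqg: r(17)→11·(17−20)≡19=t; a(0)→11·(0−20)≡14=o; t(19)→11·(19−20)≡15=p; q(16)→11·(16−20)≡8=i; g(6)→11·(6−20)≡2=c (all mod 26).

topic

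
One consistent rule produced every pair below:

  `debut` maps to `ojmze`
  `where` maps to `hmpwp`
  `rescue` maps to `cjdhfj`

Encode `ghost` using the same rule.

rmzxe

A repeating key of period 2 is used — shifts +11, +5 over and over.
For ghost: g+11=r, h+5=m, o+11=z, s+5=x, t+11=e.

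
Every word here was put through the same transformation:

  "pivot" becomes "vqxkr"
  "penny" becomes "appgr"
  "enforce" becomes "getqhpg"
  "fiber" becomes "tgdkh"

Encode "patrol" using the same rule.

The output letters match the input read backwards, each shifted +2: pivot reversed is tovip. Read the word backwards and shift each letter +2.
Applying it to patrol: reverse → lortap; then shift: l+2=n, o+2=q, r+2=t, t+2=v, a+2=c, p+2=r.

nqtvcr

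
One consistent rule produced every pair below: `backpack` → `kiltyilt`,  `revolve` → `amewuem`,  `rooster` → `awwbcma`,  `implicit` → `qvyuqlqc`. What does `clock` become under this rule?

luwlt

The shift depends on letter class: consonant b→k is +9, but vowel a→i is +8. Two shifts are in play — +8 for a/e/i/o/u, +9 for every other letter.
On clock: c(cons)+9=l, l(cons)+9=u, o(vowel)+8=w, c(cons)+9=l, k(cons)+9=t.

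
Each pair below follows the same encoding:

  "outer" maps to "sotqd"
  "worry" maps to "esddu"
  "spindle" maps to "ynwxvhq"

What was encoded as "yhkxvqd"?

slander

o(14)→s(18) and u(20)→o(14) fit y≡21x+10 (mod 26); the inverse of 21 mod 26 is 5. Treating letters as 0–25, the rule is x ↦ 21x + 10 (mod 26).
Undoing it on yhkxvqd: y(24)→5·(24−10)≡18=s; h(7)→5·(7−10)≡11=l; k(10)→5·(10−10)≡0=a; x(23)→5·(23−10)≡13=n; v(21)→5·(21−10)≡3=d; q(16)→5·(16−10)≡4=e; d(3)→5·(3−10)≡17=r (all mod 26).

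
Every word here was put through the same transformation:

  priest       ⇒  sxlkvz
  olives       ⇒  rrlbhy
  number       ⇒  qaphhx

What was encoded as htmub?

Shifts by position in priest: pos 0: p→s (+3), pos 1: r→x (+6), pos 2: i→l (+3), pos 3: e→k (+6) — repeating every 2. A repeating key of period 2 is used — shifts +3, +6 over and over.
Undoing it on htmub: h−3=e, t−6=n, m−3=j, u−6=o, b−3=y.

enjoy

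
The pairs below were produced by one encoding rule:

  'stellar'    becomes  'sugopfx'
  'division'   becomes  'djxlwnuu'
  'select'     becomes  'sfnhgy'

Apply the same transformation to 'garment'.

gbtpisz

In stellar: s→s is +0, t→u is +1, e→g is +2, l→o is +3 — the shift increases by 1 each position. Letter i (0-indexed) is shifted by i+0, so successive shifts are 0, 1, 2, ….
On garment: g+0=g, a+1=b, r+2=t, m+3=p, e+4=i, n+5=s, t+6=z.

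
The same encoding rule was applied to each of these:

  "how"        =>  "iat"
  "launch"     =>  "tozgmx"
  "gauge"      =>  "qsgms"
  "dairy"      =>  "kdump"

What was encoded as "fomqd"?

react

The output letters match the input read backwards, each shifted +12: how reversed is woh. Two steps: reverse the string, then apply a Caesar shift of +12.
Decoding fomqd: shift back: f−12=t, o−12=c, m−12=a, q−12=e, d−12=r → tcaer; then reverse → react.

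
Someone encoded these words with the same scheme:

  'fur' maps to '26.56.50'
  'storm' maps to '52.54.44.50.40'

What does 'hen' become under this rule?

30.24.42

f(#6)→26 and u(#21)→56: differences scale by 2, so n = 2·pos + 14. The formula is n = 2×(alphabet index, a=1) + 14.
Applying it to hen: h=8→30, e=5→24, n=14→42.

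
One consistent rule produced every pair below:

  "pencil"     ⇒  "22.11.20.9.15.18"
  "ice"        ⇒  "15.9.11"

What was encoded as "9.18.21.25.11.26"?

closet

p is letter #16 and maps to 22: an offset of 6. Letters become their 1-based position plus 6 (so a→7, b→8, …).
Decoding 9.18.21.25.11.26: 9→(9−6)÷1=3=c, 18→(18−6)÷1=12=l, 21→(21−6)÷1=15=o, 25→(25−6)÷1=19=s, 11→(11−6)÷1=5=e, 26→(26−6)÷1=20=t.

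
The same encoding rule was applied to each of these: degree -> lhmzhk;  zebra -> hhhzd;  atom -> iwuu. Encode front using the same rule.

Shifts by position in degree: pos 0: d→l (+8), pos 1: e→h (+3), pos 2: g→m (+6), pos 3: r→z (+8), pos 4: e→h (+3), pos 5: e→k (+6) — repeating every 3. The shifts repeat in a cycle of length 3: positions 0,1,… shift by +8, +3, +6, then the pattern repeats.
For front: f+8=n, r+3=u, o+6=u, n+8=v, t+3=w.

nuuvw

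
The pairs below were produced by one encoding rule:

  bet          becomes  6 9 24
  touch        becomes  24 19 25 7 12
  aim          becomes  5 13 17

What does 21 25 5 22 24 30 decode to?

quartz

b is letter #2 and maps to 6: an offset of 4. The number is (letter's place in the alphabet, a=1) + 4.
Reversing it on 21 25 5 22 24 30: 21→(21−4)÷1=17=q, 25→(25−4)÷1=21=u, 5→(5−4)÷1=1=a, 22→(22−4)÷1=18=r, 24→(24−4)÷1=20=t, 30→(30−4)÷1=26=z.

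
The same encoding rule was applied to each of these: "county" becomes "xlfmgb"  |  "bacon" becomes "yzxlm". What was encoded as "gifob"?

This is the alphabet-reversal cipher (Atbash): a becomes z, b becomes y, etc.
Reversing it on gifob: g↔t, i↔r, f↔u, o↔l, b↔y.

truly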